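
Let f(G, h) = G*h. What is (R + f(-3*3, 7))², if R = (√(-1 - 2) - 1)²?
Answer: 4213 + 260*I*√3 ≈ 4213.0 + 450.33*I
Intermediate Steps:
R = (-1 + I*√3)² (R = (√(-3) - 1)² = (I*√3 - 1)² = (-1 + I*√3)² ≈ -2.0 - 3.4641*I)
(R + f(-3*3, 7))² = ((1 - I*√3)² - 3*3*7)² = ((1 - I*√3)² - 9*7)² = ((1 - I*√3)² - 63)² = (-63 + (1 - I*√3)²)²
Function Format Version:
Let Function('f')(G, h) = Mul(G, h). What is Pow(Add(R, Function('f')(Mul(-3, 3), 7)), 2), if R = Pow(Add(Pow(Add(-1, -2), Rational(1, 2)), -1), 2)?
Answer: Add(4213, Mul(260, I, Pow(3, Rational(1, 2)))) ≈ Add(4213.0, Mul(450.33, I))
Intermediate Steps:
R = Pow(Add(-1, Mul(I, Pow(3, Rational(1, 2)))), 2) (R = Pow(Add(Pow(-3, Rational(1, 2)), -1), 2) = Pow(Add(Mul(I, Pow(3, Rational(1, 2))), -1), 2) = Pow(Add(-1, Mul(I, Pow(3, Rational(1, 2)))), 2) ≈ Add(-2.0000, Mul(-3.4641, I)))
Pow(Add(R, Function('f')(Mul(-3, 3), 7)), 2) = Pow(Add(Pow(Add(1, Mul(-1, I, Pow(3, Rational(1, 2)))), 2), Mul(Mul(-3, 3), 7)), 2) = Pow(Add(Pow(Add(1, Mul(-1, I, Pow(3, Rational(1, 2)))), 2), Mul(-9, 7)), 2) = Pow(Add(Pow(Add(1, Mul(-1, I, Pow(3, Rational(1, 2)))), 2), -63), 2) = Pow(Add(-63, Pow(Add(1, Mul(-1, I, Pow(3, Rational(1, 2)))), 2)), 2)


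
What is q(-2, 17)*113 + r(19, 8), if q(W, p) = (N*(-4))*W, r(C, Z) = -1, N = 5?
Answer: 4519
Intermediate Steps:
q(W, p) = -20*W (q(W, p) = (5*(-4))*W = -20*W)
q(-2, 17)*113 + r(19, 8) = -20*(-2)*113 - 1 = 40*113 - 1 = 4520 - 1 = 4519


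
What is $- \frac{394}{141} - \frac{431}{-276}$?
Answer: $- \frac{15991}{12972} \approx -1.2327$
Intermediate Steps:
$- \frac{394}{141} - \frac{431}{-276} = \left(-394\right) \frac{1}{141} - - \frac{431}{276} = - \frac{394}{141} + \frac{431}{276} = - \frac{15991}{12972}$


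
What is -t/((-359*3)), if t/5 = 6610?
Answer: 33050/1077 ≈ 30.687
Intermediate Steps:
t = 33050 (t = 5*6610 = 33050)
-t/((-359*3)) = -33050/((-359*3)) = -33050/(-1077) = -33050*(-1)/1077 = -1*(-33050/1077) = 33050/1077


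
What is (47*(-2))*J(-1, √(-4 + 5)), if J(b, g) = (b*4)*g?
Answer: 376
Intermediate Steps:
J(b, g) = 4*b*g (J(b, g) = (4*b)*g = 4*b*g)
(47*(-2))*J(-1, √(-4 + 5)) = (47*(-2))*(4*(-1)*√(-4 + 5)) = -376*(-1)*√1 = -376*(-1) = -94*(-4) = 376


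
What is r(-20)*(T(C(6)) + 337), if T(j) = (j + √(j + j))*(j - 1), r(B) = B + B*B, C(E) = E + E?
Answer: 178220 + 8360*√6 ≈ 1.9870e+5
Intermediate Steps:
C(E) = 2*E
r(B) = B + B²
T(j) = (-1 + j)*(j + √2*√j) (T(j) = (j + √(2*j))*(-1 + j) = (j + √2*√j)*(-1 + j) = (-1 + j)*(j + √2*√j))
r(-20)*(T(C(6)) + 337) = (-20*(1 - 20))*(((2*6)² - 2*6 + √2*(2*6)^(3/2) - √2*√(2*6)) + 337) = (-20*(-19))*((12² - 1*12 + √2*12^(3/2) - √2*√12) + 337) = 380*((144 - 12 + √2*(24*√3) - √2*2*√3) + 337) = 380*((144 - 12 + 24*√6 - 2*√6) + 337) = 380*((132 + 22*√6) + 337) = 380*(469 + 22*√6) = 178220 + 8360*√6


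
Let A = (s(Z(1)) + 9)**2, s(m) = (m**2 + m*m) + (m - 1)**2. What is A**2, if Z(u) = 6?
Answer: 126247696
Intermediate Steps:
s(m) = (-1 + m)**2 + 2*m**2 (s(m) = (m**2 + m**2) + (-1 + m)**2 = 2*m**2 + (-1 + m)**2 = (-1 + m)**2 + 2*m**2)
A = 11236 (A = (((-1 + 6)**2 + 2*6**2) + 9)**2 = ((5**2 + 2*36) + 9)**2 = ((25 + 72) + 9)**2 = (97 + 9)**2 = 106**2 = 11236)
A**2 = 11236**2 = 126247696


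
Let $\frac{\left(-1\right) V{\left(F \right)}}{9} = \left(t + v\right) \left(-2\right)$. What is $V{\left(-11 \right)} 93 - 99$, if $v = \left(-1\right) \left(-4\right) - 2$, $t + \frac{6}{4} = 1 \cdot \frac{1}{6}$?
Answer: $1017$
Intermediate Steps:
$t = - \frac{4}{3}$ ($t = - \frac{3}{2} + 1 \cdot \frac{1}{6} = - \frac{3}{2} + \frac{1}{6} = - \frac{4}{3} \approx -1.3333$)
$v = 2$ ($v = 4 - 2 = 2$)
$V{\left(F \right)} = 12$ ($V{\left(F \right)} = - 9 \left(- \frac{4}{3} + 2\right) \left(-2\right) = - 9 \cdot \frac{2}{3} \left(-2\right) = \left(-9\right) \left(- \frac{4}{3}\right) = 12$)
$V{\left(-11 \right)} 93 - 99 = 12 \cdot 93 - 99 = 1116 - 99 = 1017$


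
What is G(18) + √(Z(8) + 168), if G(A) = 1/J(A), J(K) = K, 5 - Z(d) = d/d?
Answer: 1/18 + 2*√43 ≈ 13.170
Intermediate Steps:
Z(d) = 4 (Z(d) = 5 - d/d = 5 - 1*1 = 5 - 1 = 4)
G(A) = 1/A
G(18) + √(Z(8) + 168) = 1/18 + √(4 + 168) = 1/18 + √172 = 1/18 + 2*√43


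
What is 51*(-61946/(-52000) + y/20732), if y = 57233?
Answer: 27159925509/134758000 ≈ 201.55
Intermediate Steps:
51*(-61946/(-52000) + y/20732) = 51*(-61946/(-52000) + 57233/20732) = 51*(-61946*(-1/52000) + 57233*(1/20732)) = 51*(30973/26000 + 57233/20732) = 51*(532547559/134758000) = 27159925509/134758000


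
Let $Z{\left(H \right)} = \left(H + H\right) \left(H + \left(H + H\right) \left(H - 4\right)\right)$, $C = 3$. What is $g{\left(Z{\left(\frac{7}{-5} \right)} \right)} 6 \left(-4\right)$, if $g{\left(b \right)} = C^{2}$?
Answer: $-216$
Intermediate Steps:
$Z{\left(H \right)} = 2 H \left(H + 2 H \left(-4 + H\right)\right)$
$g{\left(b \right)} = 9$ ($g{\left(b \right)} = 3^{2} = 9$)
$g{\left(Z{\left(\frac{7}{-5} \right)} \right)} 6 \left(-4\right) = 9 \cdot 6 \left(-4\right) = 9 \left(-24\right) = -216$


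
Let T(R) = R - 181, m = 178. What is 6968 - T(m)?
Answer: 6971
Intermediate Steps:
T(R) = -181 + R
6968 - T(m) = 6968 - (-181 + 178) = 6968 - 1*(-3) = 6968 + 3 = 6971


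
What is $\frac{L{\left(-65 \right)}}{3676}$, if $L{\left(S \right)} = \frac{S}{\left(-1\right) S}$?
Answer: $- \frac{1}{3676} \approx -0.00027203$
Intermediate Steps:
$L{\left(S \right)} = -1$ ($L{\left(S \right)} = S \left(- \frac{1}{S}\right) = -1$)
$\frac{L{\left(-65 \right)}}{3676} = - \frac{1}{3676}$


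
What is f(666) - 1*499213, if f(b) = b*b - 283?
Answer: -55940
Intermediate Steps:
f(b) = -283 + b**2 (f(b) = b**2 - 283 = -283 + b**2)
f(666) - 1*499213 = (-283 + 666**2) - 1*499213 = (-283 + 443556) - 499213 = 443273 - 499213 = -55940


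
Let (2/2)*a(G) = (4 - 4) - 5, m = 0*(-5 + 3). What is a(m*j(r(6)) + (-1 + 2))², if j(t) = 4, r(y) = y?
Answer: 25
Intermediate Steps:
m = 0 (m = 0*(-2) = 0)
a(G) = -5 (a(G) = (4 - 4) - 5 = 0 - 5 = -5)
a(m*j(r(6)) + (-1 + 2))² = (-5)² = 25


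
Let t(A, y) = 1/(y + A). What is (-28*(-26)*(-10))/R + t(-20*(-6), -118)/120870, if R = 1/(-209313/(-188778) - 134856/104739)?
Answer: 345580397039102119/265543586391060 ≈ 1301.4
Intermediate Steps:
t(A, y) = 1/(A + y)
R = -2196935438/392734629 (R = 1/(-209313*(-1/188778) - 134856*1/104739) = 1/(69771/62926 - 44952/34913) = 1/(-392734629/2196935438) = -2196935438/392734629 ≈ -5.5939)
(-28*(-26)*(-10))/R + t(-20*(-6), -118)/120870 = (-28*(-26)*(-10))/(-2196935438/392734629) + 1/(-20*(-6) - 118*120870) = (728*(-10))*(-392734629/2196935438) + (1/120870)/(120 - 118) = -7280*(-392734629/2196935438) + (1/120870)/2 = 1429554049560/1098467719 + (1/2)*(1/120870) = 1429554049560/1098467719 + 1/241740 = 345580397039102119/265543586391060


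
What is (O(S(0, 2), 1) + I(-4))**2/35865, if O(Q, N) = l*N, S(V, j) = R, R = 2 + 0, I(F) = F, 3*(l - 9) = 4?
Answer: 361/322785 ≈ 0.0011184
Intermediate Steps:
l = 31/3 (l = 9 + (1/3)*4 = 9 + 4/3 = 31/3 ≈ 10.333)
R = 2
S(V, j) = 2
O(Q, N) = 31*N/3
(O(S(0, 2), 1) + I(-4))**2/35865 = ((31/3)*1 - 4)**2/35865 = (31/3 - 4)**2*(1/35865) = (19/3)**2*(1/35865) = (361/9)*(1/35865) = 361/322785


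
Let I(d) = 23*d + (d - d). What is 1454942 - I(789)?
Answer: 1436795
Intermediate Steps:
I(d) = 23*d (I(d) = 23*d + 0 = 23*d)
1454942 - I(789) = 1454942 - 23*789 = 1454942 - 1*18147 = 1454942 - 18147 = 1436795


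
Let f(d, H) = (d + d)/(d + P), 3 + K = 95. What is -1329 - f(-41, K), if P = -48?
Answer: -118363/89 ≈ -1329.9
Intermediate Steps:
K = 92 (K = -3 + 95 = 92)
f(d, H) = 2*d/(-48 + d) (f(d, H) = (d + d)/(d - 48) = (2*d)/(-48 + d) = 2*d/(-48 + d))
-1329 - f(-41, K) = -1329 - 2*(-41)/(-48 - 41) = -1329 - 2*(-41)/(-89) = -1329 - 2*(-41)*(-1)/89 = -1329 - 1*82/89 = -1329 - 82/89 = -118363/89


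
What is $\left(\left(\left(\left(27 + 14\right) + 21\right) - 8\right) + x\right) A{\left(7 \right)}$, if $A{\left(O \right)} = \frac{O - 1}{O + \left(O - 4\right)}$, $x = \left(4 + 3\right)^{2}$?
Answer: $\frac{309}{5} \approx 61.8$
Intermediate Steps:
$x = 49$ ($x = 7^{2} = 49$)
$A{\left(O \right)} = \frac{-1 + O}{-4 + 2 O}$ ($A{\left(O \right)} = \frac{-1 + O}{O + \left(O - 4\right)} = \frac{-1 + O}{O + \left(-4 + O\right)} = \frac{-1 + O}{-4 + 2 O}$)
$\left(\left(\left(\left(27 + 14\right) + 21\right) - 8\right) + x\right) A{\left(7 \right)} = \left(\left(\left(\left(27 + 14\right) + 21\right) - 8\right) + 49\right) \frac{-1 + 7}{2 \left(-2 + 7\right)} = \left(\left(\left(41 + 21\right) - 8\right) + 49\right) \frac{1}{2} \cdot \frac{1}{5} \cdot 6 = \left(\left(62 - 8\right) + 49\right) \frac{1}{2} \cdot \frac{1}{5} \cdot 6 = \left(54 + 49\right) \frac{3}{5} = 103 \cdot \frac{3}{5} = \frac{309}{5}$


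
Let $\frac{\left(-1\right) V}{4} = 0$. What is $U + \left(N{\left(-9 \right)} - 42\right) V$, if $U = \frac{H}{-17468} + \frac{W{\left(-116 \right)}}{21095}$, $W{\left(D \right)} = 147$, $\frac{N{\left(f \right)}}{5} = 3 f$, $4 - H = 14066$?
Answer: $\frac{149602843}{184243730} \approx 0.81198$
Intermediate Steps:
$V = 0$ ($V = \left(-4\right) 0 = 0$)
$H = -14062$ ($H = 4 - 14066 = -14062$)
$N{\left(f \right)} = 15 f$ ($N{\left(f \right)} = 5 \cdot 3 f = 15 f$)
$U = \frac{149602843}{184243730}$ ($U = - \frac{14062}{-17468} + \frac{147}{21095} = \left(-14062\right) \left(- \frac{1}{17468}\right) + 147 \cdot \frac{1}{21095} = \frac{7031}{8734} + \frac{147}{21095} = \frac{149602843}{184243730} \approx 0.81198$)
$U + \left(N{\left(-9 \right)} - 42\right) V = \frac{149602843}{184243730} + \left(15 \left(-9\right) - 42\right) 0 = \frac{149602843}{184243730} + \left(-135 - 42\right) 0 = \frac{149602843}{184243730} - 0 = \frac{149602843}{184243730} + 0 = \frac{149602843}{184243730}$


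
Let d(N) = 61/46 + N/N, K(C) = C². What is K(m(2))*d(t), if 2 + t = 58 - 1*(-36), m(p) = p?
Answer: 214/23 ≈ 9.3044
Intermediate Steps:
t = 92 (t = -2 + (58 - 1*(-36)) = -2 + (58 + 36) = -2 + 94 = 92)
d(N) = 107/46 (d(N) = 61*(1/46) + 1 = 61/46 + 1 = 107/46)
K(m(2))*d(t) = 2²*(107/46) = 4*(107/46) = 214/23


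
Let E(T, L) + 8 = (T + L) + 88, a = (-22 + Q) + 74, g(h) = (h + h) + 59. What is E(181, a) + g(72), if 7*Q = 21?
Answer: 519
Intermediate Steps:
Q = 3 (Q = (⅐)*21 = 3)
g(h) = 59 + 2*h (g(h) = 2*h + 59 = 59 + 2*h)
a = 55 (a = (-22 + 3) + 74 = -19 + 74 = 55)
E(T, L) = 80 + L + T (E(T, L) = -8 + ((T + L) + 88) = -8 + ((L + T) + 88) = -8 + (88 + L + T) = 80 + L + T)
E(181, a) + g(72) = (80 + 55 + 181) + (59 + 2*72) = 316 + (59 + 144) = 316 + 203 = 519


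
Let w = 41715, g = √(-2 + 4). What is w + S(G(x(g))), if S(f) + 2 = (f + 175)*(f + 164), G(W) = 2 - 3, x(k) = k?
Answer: 70075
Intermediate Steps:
g = √2 ≈ 1.4142
G(W) = -1
S(f) = -2 + (164 + f)*(175 + f) (S(f) = -2 + (f + 175)*(f + 164) = -2 + (175 + f)*(164 + f) = -2 + (164 + f)*(175 + f))
w + S(G(x(g))) = 41715 + (28698 + (-1)² + 339*(-1)) = 41715 + (28698 + 1 - 339) = 41715 + 28360 = 70075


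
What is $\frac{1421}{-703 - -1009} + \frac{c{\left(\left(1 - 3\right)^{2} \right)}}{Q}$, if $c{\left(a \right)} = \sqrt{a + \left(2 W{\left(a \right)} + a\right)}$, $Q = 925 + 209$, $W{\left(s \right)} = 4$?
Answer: $\frac{89591}{19278} \approx 4.6473$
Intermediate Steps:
$Q = 1134$
$c{\left(a \right)} = \sqrt{8 + 2 a}$ ($c{\left(a \right)} = \sqrt{a + \left(2 \cdot 4 + a\right)} = \sqrt{a + \left(8 + a\right)} = \sqrt{8 + 2 a}$)
$\frac{1421}{-703 - -1009} + \frac{c{\left(\left(1 - 3\right)^{2} \right)}}{Q} = \frac{1421}{-703 - -1009} + \frac{\sqrt{8 + 2 \left(1 - 3\right)^{2}}}{1134} = \frac{1421}{-703 + 1009} + \sqrt{8 + 2 \left(-2\right)^{2}} \cdot \frac{1}{1134} = \frac{1421}{306} + \sqrt{8 + 2 \cdot 4} \cdot \frac{1}{1134} = 1421 \cdot \frac{1}{306} + \sqrt{8 + 8} \cdot \frac{1}{1134} = \frac{1421}{306} + \sqrt{16} \cdot \frac{1}{1134} = \frac{1421}{306} + 4 \cdot \frac{1}{1134} = \frac{1421}{306} + \frac{2}{567} = \frac{89591}{19278}$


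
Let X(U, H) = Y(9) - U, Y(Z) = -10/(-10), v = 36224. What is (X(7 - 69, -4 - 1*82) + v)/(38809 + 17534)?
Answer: 36287/56343 ≈ 0.64404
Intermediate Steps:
Y(Z) = 1 (Y(Z) = -10*(-1/10) = 1)
X(U, H) = 1 - U
(X(7 - 69, -4 - 1*82) + v)/(38809 + 17534) = ((1 - (7 - 69)) + 36224)/(38809 + 17534) = ((1 - 1*(-62)) + 36224)/56343 = ((1 + 62) + 36224)*(1/56343) = (63 + 36224)*(1/56343) = 36287*(1/56343) = 36287/56343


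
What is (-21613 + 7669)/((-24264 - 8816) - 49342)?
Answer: 2324/13737 ≈ 0.16918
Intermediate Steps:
(-21613 + 7669)/((-24264 - 8816) - 49342) = -13944/(-33080 - 49342) = -13944/(-82422) = -13944*(-1/82422) = 2324/13737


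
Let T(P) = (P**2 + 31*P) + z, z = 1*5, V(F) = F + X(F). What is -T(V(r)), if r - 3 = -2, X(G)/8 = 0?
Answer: -37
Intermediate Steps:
X(G) = 0 (X(G) = 8*0 = 0)
r = 1 (r = 3 - 2 = 1)
V(F) = F (V(F) = F + 0 = F)
z = 5
T(P) = 5 + P**2 + 31*P (T(P) = (P**2 + 31*P) + 5 = 5 + P**2 + 31*P)
-T(V(r)) = -(5 + 1**2 + 31*1) = -(5 + 1 + 31) = -1*37 = -37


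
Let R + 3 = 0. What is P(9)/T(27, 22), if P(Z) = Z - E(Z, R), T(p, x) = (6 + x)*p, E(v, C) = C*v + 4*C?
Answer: 4/63 ≈ 0.063492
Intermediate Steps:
R = -3 (R = -3 + 0 = -3)
E(v, C) = 4*C + C*v
T(p, x) = p*(6 + x)
P(Z) = 12 + 4*Z (P(Z) = Z - (-3)*(4 + Z) = Z - (-12 - 3*Z) = Z + (12 + 3*Z) = 12 + 4*Z)
P(9)/T(27, 22) = (12 + 4*9)/((27*(6 + 22))) = (12 + 36)/((27*28)) = 48/756 = 48*(1/756) = 4/63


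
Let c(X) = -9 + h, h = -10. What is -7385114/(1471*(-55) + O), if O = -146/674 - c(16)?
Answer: 2488783418/27258655 ≈ 91.302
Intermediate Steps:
c(X) = -19 (c(X) = -9 - 10 = -19)
O = 6330/337 (O = -146/674 - 1*(-19) = -146*1/674 + 19 = -73/337 + 19 = 6330/337 ≈ 18.783)
-7385114/(1471*(-55) + O) = -7385114/(1471*(-55) + 6330/337) = -7385114/(-80905 + 6330/337) = -7385114/(-27258655/337) = -7385114*(-337/27258655) = 2488783418/27258655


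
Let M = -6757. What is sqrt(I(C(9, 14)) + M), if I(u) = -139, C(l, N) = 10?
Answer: 4*I*sqrt(431) ≈ 83.042*I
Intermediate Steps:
sqrt(I(C(9, 14)) + M) = sqrt(-139 - 6757) = sqrt(-6896) = 4*I*sqrt(431)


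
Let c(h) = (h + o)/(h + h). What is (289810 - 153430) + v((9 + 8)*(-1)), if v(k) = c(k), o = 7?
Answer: 2318465/17 ≈ 1.3638e+5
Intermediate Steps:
c(h) = (7 + h)/(2*h) (c(h) = (h + 7)/(h + h) = (7 + h)/((2*h)) = (7 + h)*(1/(2*h)) = (7 + h)/(2*h))
v(k) = (7 + k)/(2*k)
(289810 - 153430) + v((9 + 8)*(-1)) = (289810 - 153430) + (7 + (9 + 8)*(-1))/(2*(((9 + 8)*(-1)))) = 136380 + (7 + 17*(-1))/(2*((17*(-1)))) = 136380 + (½)*(7 - 17)/(-17) = 136380 + (½)*(-1/17)*(-10) = 136380 + 5/17 = 2318465/17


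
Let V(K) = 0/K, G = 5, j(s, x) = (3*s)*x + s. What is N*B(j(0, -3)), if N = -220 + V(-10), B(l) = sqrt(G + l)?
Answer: -220*sqrt(5) ≈ -491.94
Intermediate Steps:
j(s, x) = s + 3*s*x (j(s, x) = 3*s*x + s = s + 3*s*x)
V(K) = 0
B(l) = sqrt(5 + l)
N = -220 (N = -220 + 0 = -220)
N*B(j(0, -3)) = -220*sqrt(5 + 0*(1 + 3*(-3))) = -220*sqrt(5 + 0*(1 - 9)) = -220*sqrt(5 + 0*(-8)) = -220*sqrt(5 + 0) = -220*sqrt(5)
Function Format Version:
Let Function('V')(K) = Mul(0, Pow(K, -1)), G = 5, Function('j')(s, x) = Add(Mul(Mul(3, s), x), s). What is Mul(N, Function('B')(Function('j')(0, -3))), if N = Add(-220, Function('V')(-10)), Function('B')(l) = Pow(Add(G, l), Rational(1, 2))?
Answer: Mul(-220, Pow(5, Rational(1, 2))) ≈ -491.94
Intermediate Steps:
Function('j')(s, x) = Add(s, Mul(3, s, x)) (Function('j')(s, x) = Add(Mul(3, s, x), s) = Add(s, Mul(3, s, x)))
Function('V')(K) = 0
Function('B')(l) = Pow(Add(5, l), Rational(1, 2))
N = -220 (N = Add(-220, 0) = -220)
Mul(N, Function('B')(Function('j')(0, -3))) = Mul(-220, Pow(Add(5, Mul(0, Add(1, Mul(3, -3)))), Rational(1, 2))) = Mul(-220, Pow(Add(5, Mul(0, Add(1, -9))), Rational(1, 2))) = Mul(-220, Pow(Add(5, Mul(0, -8)), Rational(1, 2))) = Mul(-220, Pow(Add(5, 0), Rational(1, 2))) = Mul(-220, Pow(5, Rational(1, 2)))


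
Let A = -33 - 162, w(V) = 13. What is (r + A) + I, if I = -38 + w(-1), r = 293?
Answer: 73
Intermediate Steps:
A = -195
I = -25 (I = -38 + 13 = -25)
(r + A) + I = (293 - 195) - 25 = 98 - 25 = 73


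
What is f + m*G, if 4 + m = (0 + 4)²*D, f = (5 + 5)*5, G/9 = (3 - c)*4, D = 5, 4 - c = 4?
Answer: 8258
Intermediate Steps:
c = 0 (c = 4 - 1*4 = 4 - 4 = 0)
G = 108 (G = 9*((3 - 1*0)*4) = 9*((3 + 0)*4) = 9*(3*4) = 9*12 = 108)
f = 50 (f = 10*5 = 50)
m = 76 (m = -4 + (0 + 4)²*5 = -4 + 4²*5 = -4 + 16*5 = -4 + 80 = 76)
f + m*G = 50 + 76*108 = 50 + 8208 = 8258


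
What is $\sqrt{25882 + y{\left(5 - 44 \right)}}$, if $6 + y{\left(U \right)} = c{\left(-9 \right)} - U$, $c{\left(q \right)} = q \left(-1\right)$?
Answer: $2 \sqrt{6481} \approx 161.01$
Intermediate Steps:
$c{\left(q \right)} = - q$
$y{\left(U \right)} = 3 - U$ ($y{\left(U \right)} = -6 - \left(-9 + U\right) = 3 - U$)
$\sqrt{25882 + y{\left(5 - 44 \right)}} = \sqrt{25882 + \left(3 - \left(5 - 44\right)\right)} = \sqrt{25882 + \left(3 - -39\right)} = \sqrt{25882 + \left(3 + 39\right)} = \sqrt{25882 + 42} = \sqrt{25924} = 2 \sqrt{6481}$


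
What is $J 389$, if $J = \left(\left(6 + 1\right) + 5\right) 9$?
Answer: $42012$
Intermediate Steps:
$J = 108$ ($J = \left(7 + 5\right) 9 = 12 \cdot 9 = 108$)
$J 389 = 108 \cdot 389 = 42012$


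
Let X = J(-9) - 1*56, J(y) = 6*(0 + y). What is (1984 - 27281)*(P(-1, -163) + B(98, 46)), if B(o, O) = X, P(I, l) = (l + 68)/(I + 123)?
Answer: 341888955/122 ≈ 2.8024e+6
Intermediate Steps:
P(I, l) = (68 + l)/(123 + I)
J(y) = 6*y
X = -110 (X = 6*(-9) - 1*56 = -54 - 56 = -110)
B(o, O) = -110
(1984 - 27281)*(P(-1, -163) + B(98, 46)) = (1984 - 27281)*((68 - 163)/(123 - 1) - 110) = -25297*(-95/122 - 110) = -25297*(-13515/122) = 341888955/122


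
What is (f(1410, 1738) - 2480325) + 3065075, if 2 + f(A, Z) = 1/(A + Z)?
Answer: 1840786705/3148 ≈ 5.8475e+5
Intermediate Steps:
f(A, Z) = -2 + 1/(A + Z)
(f(1410, 1738) - 2480325) + 3065075 = ((1 - 2*1410 - 2*1738)/(1410 + 1738) - 2480325) + 3065075 = ((1 - 2820 - 3476)/3148 - 2480325) + 3065075 = ((1/3148)*(-6295) - 2480325) + 3065075 = (-6295/3148 - 2480325) + 3065075 = -7808069395/3148 + 3065075 = 1840786705/3148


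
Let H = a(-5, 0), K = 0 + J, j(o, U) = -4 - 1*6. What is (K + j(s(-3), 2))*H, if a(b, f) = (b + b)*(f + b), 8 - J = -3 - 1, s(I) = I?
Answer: 100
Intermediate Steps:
J = 12 (J = 8 - (-3 - 1) = 8 - 1*(-4) = 8 + 4 = 12)
j(o, U) = -10 (j(o, U) = -4 - 6 = -10)
K = 12 (K = 0 + 12 = 12)
a(b, f) = 2*b*(b + f) (a(b, f) = (2*b)*(b + f) = 2*b*(b + f))
H = 50 (H = 2*(-5)*(-5 + 0) = 2*(-5)*(-5) = 50)
(K + j(s(-3), 2))*H = (12 - 10)*50 = 2*50 = 100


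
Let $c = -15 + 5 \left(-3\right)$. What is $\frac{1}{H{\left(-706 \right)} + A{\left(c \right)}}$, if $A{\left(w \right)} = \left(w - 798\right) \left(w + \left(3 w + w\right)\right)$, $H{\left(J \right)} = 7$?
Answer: $\frac{1}{124207} \approx 8.0511 \cdot 10^{-6}$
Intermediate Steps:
$c = -30$ ($c = -15 - 15 = -30$)
$A{\left(w \right)} = 5 w \left(-798 + w\right)$ ($A{\left(w \right)} = \left(-798 + w\right) \left(w + 4 w\right) = \left(-798 + w\right) 5 w = 5 w \left(-798 + w\right)$)
$\frac{1}{H{\left(-706 \right)} + A{\left(c \right)}} = \frac{1}{7 + 5 \left(-30\right) \left(-798 - 30\right)} = \frac{1}{7 + 5 \left(-30\right) \left(-828\right)} = \frac{1}{7 + 124200} = \frac{1}{124207}$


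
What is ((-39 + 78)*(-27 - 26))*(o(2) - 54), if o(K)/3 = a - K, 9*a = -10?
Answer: 130910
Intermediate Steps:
a = -10/9 (a = (⅑)*(-10) = -10/9 ≈ -1.1111)
o(K) = -10/3 - 3*K (o(K) = 3*(-10/9 - K) = -10/3 - 3*K)
((-39 + 78)*(-27 - 26))*(o(2) - 54) = ((-39 + 78)*(-27 - 26))*((-10/3 - 3*2) - 54) = (39*(-53))*((-10/3 - 6) - 54) = -2067*(-28/3 - 54) = -2067*(-190/3) = 130910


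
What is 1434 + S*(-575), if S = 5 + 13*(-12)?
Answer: 88259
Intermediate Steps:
S = -151 (S = 5 - 156 = -151)
1434 + S*(-575) = 1434 - 151*(-575) = 1434 + 86825 = 88259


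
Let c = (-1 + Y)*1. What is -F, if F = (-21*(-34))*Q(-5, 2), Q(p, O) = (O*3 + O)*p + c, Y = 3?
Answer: 27132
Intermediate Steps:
c = 2 (c = (-1 + 3)*1 = 2*1 = 2)
Q(p, O) = 2 + 4*O*p (Q(p, O) = (O*3 + O)*p + 2 = (3*O + O)*p + 2 = (4*O)*p + 2 = 4*O*p + 2 = 2 + 4*O*p)
F = -27132 (F = (-21*(-34))*(2 + 4*2*(-5)) = 714*(2 - 40) = 714*(-38) = -27132)
-F = -1*(-27132) = 27132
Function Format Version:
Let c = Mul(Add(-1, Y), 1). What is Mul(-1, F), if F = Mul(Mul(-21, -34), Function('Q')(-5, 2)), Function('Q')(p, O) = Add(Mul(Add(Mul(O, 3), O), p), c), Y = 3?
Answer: 27132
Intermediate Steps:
c = 2 (c = Mul(Add(-1, 3), 1) = Mul(2, 1) = 2)
Function('Q')(p, O) = Add(2, Mul(4, O, p)) (Function('Q')(p, O) = Add(Mul(Add(Mul(O, 3), O), p), 2) = Add(Mul(Add(Mul(3, O), O), p), 2) = Add(Mul(Mul(4, O), p), 2) = Add(Mul(4, O, p), 2) = Add(2, Mul(4, O, p)))
F = -27132 (F = Mul(Mul(-21, -34), Add(2, Mul(4, 2, -5))) = Mul(714, Add(2, -40)) = Mul(714, -38) = -27132)
Mul(-1, F) = Mul(-1, -27132) = 27132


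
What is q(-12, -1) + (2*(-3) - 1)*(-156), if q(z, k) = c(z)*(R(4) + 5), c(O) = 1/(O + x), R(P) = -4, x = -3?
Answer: 16379/15 ≈ 1091.9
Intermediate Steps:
c(O) = 1/(-3 + O) (c(O) = 1/(O - 3) = 1/(-3 + O))
q(z, k) = 1/(-3 + z) (q(z, k) = (-4 + 5)/(-3 + z) = 1/(-3 + z))
q(-12, -1) + (2*(-3) - 1)*(-156) = 1/(-3 - 12) + (2*(-3) - 1)*(-156) = 1/(-15) + (-6 - 1)*(-156) = -1/15 - 7*(-156) = -1/15 + 1092 = 16379/15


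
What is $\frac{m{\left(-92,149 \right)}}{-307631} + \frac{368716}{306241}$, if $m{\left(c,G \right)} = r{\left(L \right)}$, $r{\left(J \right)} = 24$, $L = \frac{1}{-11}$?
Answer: $\frac{113421122012}{94209225071} \approx 1.2039$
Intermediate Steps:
$L = - \frac{1}{11} \approx -0.090909$
$m{\left(c,G \right)} = 24$
$\frac{m{\left(-92,149 \right)}}{-307631} + \frac{368716}{306241} = \frac{24}{-307631} + \frac{368716}{306241} = 24 \left(- \frac{1}{307631}\right) + 368716 \cdot \frac{1}{306241} = - \frac{24}{307631} + \frac{368716}{306241} = \frac{113421122012}{94209225071}$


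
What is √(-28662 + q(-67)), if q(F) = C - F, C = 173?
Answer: 3*I*√3158 ≈ 168.59*I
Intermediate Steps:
q(F) = 173 - F
√(-28662 + q(-67)) = √(-28662 + (173 - 1*(-67))) = √(-28662 + (173 + 67)) = √(-28662 + 240) = √(-28422) = 3*I*√3158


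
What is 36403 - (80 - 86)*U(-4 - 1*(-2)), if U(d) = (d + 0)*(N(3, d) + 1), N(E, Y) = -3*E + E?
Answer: 36463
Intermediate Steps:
N(E, Y) = -2*E
U(d) = -5*d (U(d) = (d + 0)*(-2*3 + 1) = d*(-6 + 1) = d*(-5) = -5*d)
36403 - (80 - 86)*U(-4 - 1*(-2)) = 36403 - (80 - 86)*(-5*(-4 - 1*(-2))) = 36403 - (-6)*(-5*(-4 + 2)) = 36403 - (-6)*(-5*(-2)) = 36403 - (-6)*10 = 36403 - 1*(-60) = 36403 + 60 = 36463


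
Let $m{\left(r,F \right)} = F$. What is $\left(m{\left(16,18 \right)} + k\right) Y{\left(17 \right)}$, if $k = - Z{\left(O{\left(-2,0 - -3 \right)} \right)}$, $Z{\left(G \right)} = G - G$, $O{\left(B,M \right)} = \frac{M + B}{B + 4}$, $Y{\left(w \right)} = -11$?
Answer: $-198$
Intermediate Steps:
$O{\left(B,M \right)} = \frac{B + M}{4 + B}$
$Z{\left(G \right)} = 0$
$k = 0$ ($k = \left(-1\right) 0 = 0$)
$\left(m{\left(16,18 \right)} + k\right) Y{\left(17 \right)} = \left(18 + 0\right) \left(-11\right) = 18 \left(-11\right) = -198$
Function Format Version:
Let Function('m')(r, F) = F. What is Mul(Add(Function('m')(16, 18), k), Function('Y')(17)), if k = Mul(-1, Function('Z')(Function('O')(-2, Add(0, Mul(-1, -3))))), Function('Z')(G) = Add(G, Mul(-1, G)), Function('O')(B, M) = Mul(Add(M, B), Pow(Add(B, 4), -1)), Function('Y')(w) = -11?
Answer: -198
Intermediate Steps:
Function('O')(B, M) = Mul(Pow(Add(4, B), -1), Add(B, M)) (Function('O')(B, M) = Mul(Add(B, M), Pow(Add(4, B), -1)) = Mul(Pow(Add(4, B), -1), Add(B, M)))
Function('Z')(G) = 0
k = 0 (k = Mul(-1, 0) = 0)
Mul(Add(Function('m')(16, 18), k), Function('Y')(17)) = Mul(Add(18, 0), -11) = Mul(18, -11) = -198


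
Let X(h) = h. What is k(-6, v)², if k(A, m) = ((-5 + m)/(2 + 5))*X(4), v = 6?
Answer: 16/49 ≈ 0.32653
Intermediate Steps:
k(A, m) = -20/7 + 4*m/7 (k(A, m) = ((-5 + m)/(2 + 5))*4 = ((-5 + m)/7)*4 = ((-5 + m)*(⅐))*4 = (-5/7 + m/7)*4 = -20/7 + 4*m/7)
k(-6, v)² = (-20/7 + (4/7)*6)² = (-20/7 + 24/7)² = (4/7)² = 16/49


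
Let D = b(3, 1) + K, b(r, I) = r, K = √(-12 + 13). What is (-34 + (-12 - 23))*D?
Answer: -276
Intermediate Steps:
K = 1 (K = √1 = 1)
D = 4 (D = 3 + 1 = 4)
(-34 + (-12 - 23))*D = (-34 + (-12 - 23))*4 = (-34 - 35)*4 = -69*4 = -276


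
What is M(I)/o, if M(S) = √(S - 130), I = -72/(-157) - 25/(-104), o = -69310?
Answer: -I*√8618028614/565846840 ≈ -0.00016406*I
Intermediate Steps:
I = 11413/16328 (I = -72*(-1/157) - 25*(-1/104) = 72/157 + 25/104 = 11413/16328 ≈ 0.69898)
M(S) = √(-130 + S)
M(I)/o = √(-130 + 11413/16328)/(-69310) = √(-2111227/16328)*(-1/69310) = (I*√8618028614/8164)*(-1/69310) = -I*√8618028614/565846840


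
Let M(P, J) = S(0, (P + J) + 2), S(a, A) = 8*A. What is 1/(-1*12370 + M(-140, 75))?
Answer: -1/12874 ≈ -7.7676e-5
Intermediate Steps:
M(P, J) = 16 + 8*J + 8*P (M(P, J) = 8*((P + J) + 2) = 8*((J + P) + 2) = 8*(2 + J + P) = 16 + 8*J + 8*P)
1/(-1*12370 + M(-140, 75)) = 1/(-1*12370 + (16 + 8*75 + 8*(-140))) = 1/(-12370 + (16 + 600 - 1120)) = 1/(-12370 - 504) = 1/(-12874) = -1/12874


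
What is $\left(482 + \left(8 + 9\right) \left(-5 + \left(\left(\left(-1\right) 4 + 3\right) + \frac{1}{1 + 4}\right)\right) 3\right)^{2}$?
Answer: $\frac{866761}{25} \approx 34670.0$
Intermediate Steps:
$\left(482 + \left(8 + 9\right) \left(-5 + \left(\left(\left(-1\right) 4 + 3\right) + \frac{1}{1 + 4}\right)\right) 3\right)^{2} = \left(482 + 17 \left(-5 + \left(\left(-4 + 3\right) + \frac{1}{5}\right)\right) 3\right)^{2} = \left(482 + 17 \left(-5 + \left(-1 + \frac{1}{5}\right)\right) 3\right)^{2} = \left(482 + 17 \left(-5 - \frac{4}{5}\right) 3\right)^{2} = \left(482 + 17 \left(- \frac{29}{5}\right) 3\right)^{2} = \left(482 - \frac{1479}{5}\right)^{2} = \left(\frac{931}{5}\right)^{2} = \frac{866761}{25}$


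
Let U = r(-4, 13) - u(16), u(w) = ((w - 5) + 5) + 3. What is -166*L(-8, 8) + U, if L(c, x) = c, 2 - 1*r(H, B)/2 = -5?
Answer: 1323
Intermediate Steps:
r(H, B) = 14 (r(H, B) = 4 - 2*(-5) = 4 + 10 = 14)
u(w) = 3 + w (u(w) = ((-5 + w) + 5) + 3 = w + 3 = 3 + w)
U = -5 (U = 14 - (3 + 16) = 14 - 1*19 = 14 - 19 = -5)
-166*L(-8, 8) + U = -166*(-8) - 5 = 1328 - 5 = 1323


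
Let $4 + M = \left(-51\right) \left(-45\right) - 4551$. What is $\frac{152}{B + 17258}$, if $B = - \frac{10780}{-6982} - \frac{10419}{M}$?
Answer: $\frac{1199228320}{136208306409} \approx 0.0088044$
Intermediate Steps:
$M = -2260$ ($M = -4 - 2256 = -2260$)
$B = \frac{48554129}{7889660}$ ($B = - \frac{10780}{-6982} - \frac{10419}{-2260} = \left(-10780\right) \left(- \frac{1}{6982}\right) - - \frac{10419}{2260} = \frac{5390}{3491} + \frac{10419}{2260} = \frac{48554129}{7889660} \approx 6.1541$)
$\frac{152}{B + 17258} = \frac{152}{\frac{48554129}{7889660} + 17258} = \frac{152}{\frac{136208306409}{7889660}} = 152 \cdot \frac{7889660}{136208306409} = \frac{1199228320}{136208306409}$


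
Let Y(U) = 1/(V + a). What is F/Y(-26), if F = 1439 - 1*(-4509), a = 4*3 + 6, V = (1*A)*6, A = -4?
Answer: -35688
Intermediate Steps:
V = -24 (V = (1*(-4))*6 = -4*6 = -24)
a = 18 (a = 12 + 6 = 18)
F = 5948 (F = 1439 + 4509 = 5948)
Y(U) = -⅙ (Y(U) = 1/(-24 + 18) = 1/(-6) = -⅙)
F/Y(-26) = 5948/(-⅙) = 5948*(-6) = -35688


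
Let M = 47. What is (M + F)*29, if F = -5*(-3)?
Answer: 1798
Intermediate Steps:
F = 15
(M + F)*29 = (47 + 15)*29 = 62*29 = 1798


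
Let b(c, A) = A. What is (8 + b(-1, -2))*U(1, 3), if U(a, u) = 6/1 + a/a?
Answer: 42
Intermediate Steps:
U(a, u) = 7 (U(a, u) = 6*1 + 1 = 6 + 1 = 7)
(8 + b(-1, -2))*U(1, 3) = (8 - 2)*7 = 6*7 = 42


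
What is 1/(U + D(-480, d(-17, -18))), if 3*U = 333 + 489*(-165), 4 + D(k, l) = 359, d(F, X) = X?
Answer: -1/26429 ≈ -3.7837e-5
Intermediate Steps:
D(k, l) = 355 (D(k, l) = -4 + 359 = 355)
U = -26784 (U = (333 + 489*(-165))/3 = (333 - 80685)/3 = (⅓)*(-80352) = -26784)
1/(U + D(-480, d(-17, -18))) = 1/(-26784 + 355) = 1/(-26429) = -1/26429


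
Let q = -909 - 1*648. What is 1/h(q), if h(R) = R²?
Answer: 1/2424249 ≈ 4.1250e-7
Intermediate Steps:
q = -1557 (q = -909 - 648 = -1557)
1/h(q) = 1/((-1557)²) = 1/2424249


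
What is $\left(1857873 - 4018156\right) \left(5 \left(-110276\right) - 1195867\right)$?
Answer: $3774547990901$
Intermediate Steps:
$\left(1857873 - 4018156\right) \left(5 \left(-110276\right) - 1195867\right) = - 2160283 \left(-551380 - 1195867\right) = \left(-2160283\right) \left(-1747247\right) = 3774547990901$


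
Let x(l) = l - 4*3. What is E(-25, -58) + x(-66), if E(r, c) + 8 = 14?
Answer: -72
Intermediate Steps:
x(l) = -12 + l (x(l) = l - 12 = -12 + l)
E(r, c) = 6 (E(r, c) = -8 + 14 = 6)
E(-25, -58) + x(-66) = 6 + (-12 - 66) = 6 - 78 = -72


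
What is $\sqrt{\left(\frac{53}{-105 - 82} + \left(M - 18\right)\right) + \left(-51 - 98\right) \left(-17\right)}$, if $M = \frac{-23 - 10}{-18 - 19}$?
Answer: $\frac{\sqrt{120428619905}}{6919} \approx 50.156$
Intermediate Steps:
$M = \frac{33}{37}$ ($M = - \frac{33}{-37} = \left(-33\right) \left(- \frac{1}{37}\right) = \frac{33}{37} \approx 0.89189$)
$\sqrt{\left(\frac{53}{-105 - 82} + \left(M - 18\right)\right) + \left(-51 - 98\right) \left(-17\right)} = \sqrt{\left(\frac{53}{-105 - 82} + \left(\frac{33}{37} - 18\right)\right) + \left(-51 - 98\right) \left(-17\right)} = \sqrt{\left(\frac{53}{-187} - \frac{633}{37}\right) - -2533} = \sqrt{\left(53 \left(- \frac{1}{187}\right) - \frac{633}{37}\right) + 2533} = \sqrt{\left(- \frac{53}{187} - \frac{633}{37}\right) + 2533} = \sqrt{- \frac{120332}{6919} + 2533} = \sqrt{\frac{17405495}{6919}} = \frac{\sqrt{120428619905}}{6919}$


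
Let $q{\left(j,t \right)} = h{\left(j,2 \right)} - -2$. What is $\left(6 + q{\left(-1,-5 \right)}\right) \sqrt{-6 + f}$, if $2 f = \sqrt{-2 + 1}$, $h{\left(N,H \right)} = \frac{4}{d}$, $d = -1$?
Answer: $2 \sqrt{-24 + 2 i} \approx 0.4079 + 9.8064 i$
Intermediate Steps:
$h{\left(N,H \right)} = -4$ ($h{\left(N,H \right)} = \frac{4}{-1} = 4 \left(-1\right) = -4$)
$q{\left(j,t \right)} = -2$ ($q{\left(j,t \right)} = -4 - -2 = -4 + 2 = -2$)
$f = \frac{i}{2}$ ($f = \frac{\sqrt{-2 + 1}}{2} = \frac{\sqrt{-1}}{2} = \frac{i}{2} \approx 0.5 i$)
$\left(6 + q{\left(-1,-5 \right)}\right) \sqrt{-6 + f} = \left(6 - 2\right) \sqrt{-6 + \frac{i}{2}} = 4 \sqrt{-6 + \frac{i}{2}}$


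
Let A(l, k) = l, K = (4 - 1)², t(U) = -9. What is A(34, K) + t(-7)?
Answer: 25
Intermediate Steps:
K = 9 (K = 3² = 9)
A(34, K) + t(-7) = 34 - 9 = 25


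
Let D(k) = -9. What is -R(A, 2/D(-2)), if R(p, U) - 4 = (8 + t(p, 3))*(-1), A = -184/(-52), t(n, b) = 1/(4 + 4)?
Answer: 33/8 ≈ 4.1250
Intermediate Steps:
t(n, b) = 1/8
A = 46/13 (A = -184*(-1/52) = 46/13 ≈ 3.5385)
R(p, U) = -33/8 (R(p, U) = 4 + (8 + 1/8)*(-1) = 4 + (65/8)*(-1) = 4 - 65/8 = -33/8)
-R(A, 2/D(-2)) = -1*(-33/8) = 33/8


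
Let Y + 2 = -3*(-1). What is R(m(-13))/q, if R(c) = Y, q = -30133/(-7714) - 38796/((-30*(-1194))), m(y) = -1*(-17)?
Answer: 23026290/65007643 ≈ 0.35421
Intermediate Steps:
m(y) = 17
q = 65007643/23026290 (q = -30133*(-1/7714) - 38796/35820 = 30133/7714 - 38796*1/35820 = 30133/7714 - 3233/2985 = 65007643/23026290 ≈ 2.8232)
Y = 1 (Y = -2 - 3*(-1) = -2 + 3 = 1)
R(c) = 1
R(m(-13))/q = 1/(65007643/23026290) = 1*(23026290/65007643) = 23026290/65007643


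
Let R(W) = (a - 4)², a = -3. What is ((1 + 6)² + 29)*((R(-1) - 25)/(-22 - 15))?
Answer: -1872/37 ≈ -50.595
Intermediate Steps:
R(W) = 49 (R(W) = (-3 - 4)² = (-7)² = 49)
((1 + 6)² + 29)*((R(-1) - 25)/(-22 - 15)) = ((1 + 6)² + 29)*((49 - 25)/(-22 - 15)) = (7² + 29)*(24/(-37)) = (49 + 29)*(24*(-1/37)) = 78*(-24/37) = -1872/37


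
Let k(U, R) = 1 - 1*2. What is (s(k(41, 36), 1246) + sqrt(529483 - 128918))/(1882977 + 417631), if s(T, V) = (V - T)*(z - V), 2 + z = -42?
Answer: -804315/1150304 + sqrt(400565)/2300608 ≈ -0.69894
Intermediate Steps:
z = -44 (z = -2 - 42 = -44)
k(U, R) = -1 (k(U, R) = 1 - 2 = -1)
s(T, V) = (-44 - V)*(V - T) (s(T, V) = (V - T)*(-44 - V) = (-44 - V)*(V - T))
(s(k(41, 36), 1246) + sqrt(529483 - 128918))/(1882977 + 417631) = ((-1*1246**2 - 44*1246 + 44*(-1) - 1*1246) + sqrt(529483 - 128918))/(1882977 + 417631) = ((-1*1552516 - 54824 - 44 - 1246) + sqrt(400565))/2300608 = ((-1552516 - 54824 - 44 - 1246) + sqrt(400565))*(1/2300608) = (-1608630 + sqrt(400565))*(1/2300608) = -804315/1150304 + sqrt(400565)/2300608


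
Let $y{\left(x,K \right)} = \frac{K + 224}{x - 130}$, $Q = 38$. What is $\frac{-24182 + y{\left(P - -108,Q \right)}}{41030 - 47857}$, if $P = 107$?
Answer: $\frac{2055208}{580295} \approx 3.5417$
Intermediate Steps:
$y{\left(x,K \right)} = \frac{224 + K}{-130 + x}$
$\frac{-24182 + y{\left(P - -108,Q \right)}}{41030 - 47857} = \frac{-24182 + \frac{224 + 38}{-130 + \left(107 - -108\right)}}{41030 - 47857} = \frac{-24182 + \frac{1}{-130 + \left(107 + 108\right)} 262}{-6827} = \left(-24182 + \frac{1}{-130 + 215} \cdot 262\right) \left(- \frac{1}{6827}\right) = \left(-24182 + \frac{1}{85} \cdot 262\right) \left(- \frac{1}{6827}\right) = \left(-24182 + \frac{262}{85}\right) \left(- \frac{1}{6827}\right) = \left(- \frac{2055208}{85}\right) \left(- \frac{1}{6827}\right) = \frac{2055208}{580295}$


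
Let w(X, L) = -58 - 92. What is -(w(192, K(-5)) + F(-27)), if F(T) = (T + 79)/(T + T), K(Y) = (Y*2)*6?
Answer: 4076/27 ≈ 150.96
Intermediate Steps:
K(Y) = 12*Y (K(Y) = (2*Y)*6 = 12*Y)
w(X, L) = -150
F(T) = (79 + T)/(2*T) (F(T) = (79 + T)/((2*T)) = (79 + T)*(1/(2*T)) = (79 + T)/(2*T))
-(w(192, K(-5)) + F(-27)) = -(-150 + (1/2)*(79 - 27)/(-27)) = -(-150 + (1/2)*(-1/27)*52) = -(-150 - 26/27) = -1*(-4076/27) = 4076/27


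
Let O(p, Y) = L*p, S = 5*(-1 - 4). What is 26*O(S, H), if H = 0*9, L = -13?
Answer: 8450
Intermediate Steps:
H = 0
S = -25 (S = 5*(-5) = -25)
O(p, Y) = -13*p
26*O(S, H) = 26*(-13*(-25)) = 26*325 = 8450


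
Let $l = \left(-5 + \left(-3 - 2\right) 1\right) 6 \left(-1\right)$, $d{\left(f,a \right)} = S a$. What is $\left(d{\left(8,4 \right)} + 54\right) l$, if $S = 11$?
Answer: $5880$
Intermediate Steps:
$d{\left(f,a \right)} = 11 a$
$l = 60$ ($l = \left(-5 + \left(-3 - 2\right) 1\right) 6 \left(-1\right) = \left(-5 - 5\right) 6 \left(-1\right) = \left(-10\right) 6 \left(-1\right) = \left(-60\right) \left(-1\right) = 60$)
$\left(d{\left(8,4 \right)} + 54\right) l = \left(11 \cdot 4 + 54\right) 60 = \left(44 + 54\right) 60 = 98 \cdot 60 = 5880$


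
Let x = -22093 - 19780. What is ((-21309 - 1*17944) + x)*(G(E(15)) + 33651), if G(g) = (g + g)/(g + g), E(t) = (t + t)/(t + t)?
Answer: -2730052152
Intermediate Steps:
E(t) = 1 (E(t) = (2*t)/((2*t)) = (2*t)*(1/(2*t)) = 1)
G(g) = 1 (G(g) = (2*g)/((2*g)) = (2*g)*(1/(2*g)) = 1)
x = -41873
((-21309 - 1*17944) + x)*(G(E(15)) + 33651) = ((-21309 - 1*17944) - 41873)*(1 + 33651) = ((-21309 - 17944) - 41873)*33652 = (-39253 - 41873)*33652 = -81126*33652 = -2730052152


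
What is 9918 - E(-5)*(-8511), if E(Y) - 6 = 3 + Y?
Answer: 43962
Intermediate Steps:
E(Y) = 9 + Y (E(Y) = 6 + (3 + Y) = 9 + Y)
9918 - E(-5)*(-8511) = 9918 - (9 - 5)*(-8511) = 9918 - 4*(-8511) = 9918 - 1*(-34044) = 9918 + 34044 = 43962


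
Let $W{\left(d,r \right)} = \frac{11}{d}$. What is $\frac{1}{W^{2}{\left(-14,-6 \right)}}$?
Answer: $\frac{196}{121} \approx 1.6198$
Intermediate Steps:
$\frac{1}{W^{2}{\left(-14,-6 \right)}} = \frac{1}{\left(\frac{11}{-14}\right)^{2}} = \frac{1}{\left(11 \left(- \frac{1}{14}\right)\right)^{2}} = \frac{1}{\left(- \frac{11}{14}\right)^{2}} = \frac{1}{\frac{121}{196}} = \frac{196}{121}$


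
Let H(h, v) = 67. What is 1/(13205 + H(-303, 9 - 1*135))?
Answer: 1/13272 ≈ 7.5347e-5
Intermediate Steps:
1/(13205 + H(-303, 9 - 1*135)) = 1/(13205 + 67) = 1/13272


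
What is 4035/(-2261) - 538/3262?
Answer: -1027042/526813 ≈ -1.9495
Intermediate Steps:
4035/(-2261) - 538/3262 = 4035*(-1/2261) - 538*1/3262 = -4035/2261 - 269/1631 = -1027042/526813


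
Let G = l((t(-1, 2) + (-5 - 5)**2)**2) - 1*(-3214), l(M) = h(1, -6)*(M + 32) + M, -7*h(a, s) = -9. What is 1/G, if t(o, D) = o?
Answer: 7/179602 ≈ 3.8975e-5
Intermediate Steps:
h(a, s) = 9/7 (h(a, s) = -1/7*(-9) = 9/7)
l(M) = 288/7 + 16*M/7 (l(M) = 9*(M + 32)/7 + M = 9*(32 + M)/7 + M = (288/7 + 9*M/7) + M = 288/7 + 16*M/7)
G = 179602/7 (G = (288/7 + 16*(-1 + (-5 - 5)**2)**2/7) - 1*(-3214) = (288/7 + 16*(-1 + (-10)**2)**2/7) + 3214 = (288/7 + 16*(-1 + 100)**2/7) + 3214 = (288/7 + (16/7)*99**2) + 3214 = (288/7 + (16/7)*9801) + 3214 = (288/7 + 156816/7) + 3214 = 157104/7 + 3214 = 179602/7 ≈ 25657.)
1/G = 1/(179602/7) = 7/179602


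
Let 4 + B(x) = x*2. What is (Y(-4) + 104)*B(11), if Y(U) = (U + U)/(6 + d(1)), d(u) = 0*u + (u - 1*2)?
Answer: 9216/5 ≈ 1843.2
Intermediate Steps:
B(x) = -4 + 2*x (B(x) = -4 + x*2 = -4 + 2*x)
d(u) = -2 + u (d(u) = 0 + (u - 2) = 0 + (-2 + u) = -2 + u)
Y(U) = 2*U/5 (Y(U) = (U + U)/(6 + (-2 + 1)) = (2*U)/(6 - 1) = (2*U)/5 = (2*U)*(⅕) = 2*U/5)
(Y(-4) + 104)*B(11) = ((⅖)*(-4) + 104)*(-4 + 2*11) = (-8/5 + 104)*(-4 + 22) = (512/5)*18 = 9216/5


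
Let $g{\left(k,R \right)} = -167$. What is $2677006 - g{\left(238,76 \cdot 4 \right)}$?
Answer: $2677173$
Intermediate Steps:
$2677006 - g{\left(238,76 \cdot 4 \right)} = 2677006 - -167 = 2677006 + 167 = 2677173$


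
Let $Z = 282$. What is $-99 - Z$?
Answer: $-381$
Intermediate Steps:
$-99 - Z = -99 - 282 = -381$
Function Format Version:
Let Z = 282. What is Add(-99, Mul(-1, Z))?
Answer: -381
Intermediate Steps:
Add(-99, Mul(-1, Z)) = Add(-99, Mul(-1, 282)) = Add(-99, -282) = -381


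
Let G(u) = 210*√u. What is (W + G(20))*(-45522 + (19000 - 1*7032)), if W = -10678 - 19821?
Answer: 1023363446 - 14092680*√5 ≈ 9.9185e+8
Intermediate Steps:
W = -30499
(W + G(20))*(-45522 + (19000 - 1*7032)) = (-30499 + 210*√20)*(-45522 + (19000 - 1*7032)) = (-30499 + 210*(2*√5))*(-45522 + (19000 - 7032)) = (-30499 + 420*√5)*(-45522 + 11968) = (-30499 + 420*√5)*(-33554) = 1023363446 - 14092680*√5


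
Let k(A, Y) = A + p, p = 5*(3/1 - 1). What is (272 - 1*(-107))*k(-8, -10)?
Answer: 758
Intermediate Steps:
p = 10 (p = 5*(3*1 - 1) = 5*(3 - 1) = 5*2 = 10)
k(A, Y) = 10 + A (k(A, Y) = A + 10 = 10 + A)
(272 - 1*(-107))*k(-8, -10) = (272 - 1*(-107))*(10 - 8) = (272 + 107)*2 = 379*2 = 758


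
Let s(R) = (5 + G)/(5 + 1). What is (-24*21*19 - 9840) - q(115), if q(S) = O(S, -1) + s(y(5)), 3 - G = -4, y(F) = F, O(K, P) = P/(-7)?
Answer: -135927/7 ≈ -19418.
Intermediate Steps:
O(K, P) = -P/7 (O(K, P) = P*(-⅐) = -P/7)
G = 7 (G = 3 - 1*(-4) = 3 + 4 = 7)
s(R) = 2 (s(R) = (5 + 7)/(5 + 1) = 12/6 = 12*(⅙) = 2)
q(S) = 15/7 (q(S) = -⅐*(-1) + 2 = ⅐ + 2 = 15/7)
(-24*21*19 - 9840) - q(115) = (-24*21*19 - 9840) - 1*15/7 = (-504*19 - 9840) - 15/7 = (-9576 - 9840) - 15/7 = -19416 - 15/7 = -135927/7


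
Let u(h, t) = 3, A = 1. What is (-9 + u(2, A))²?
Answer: 36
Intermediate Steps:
(-9 + u(2, A))² = (-9 + 3)² = (-6)² = 36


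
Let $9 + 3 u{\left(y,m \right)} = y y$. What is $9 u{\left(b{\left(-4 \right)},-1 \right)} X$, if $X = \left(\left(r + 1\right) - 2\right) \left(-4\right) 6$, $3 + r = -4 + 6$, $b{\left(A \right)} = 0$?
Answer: $-1296$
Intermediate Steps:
$r = -1$ ($r = -3 + \left(-4 + 6\right) = -3 + 2 = -1$)
$X = 48$ ($X = \left(\left(-1 + 1\right) - 2\right) \left(-4\right) 6 = \left(0 - 2\right) \left(-4\right) 6 = \left(-2\right) \left(-4\right) 6 = 8 \cdot 6 = 48$)
$u{\left(y,m \right)} = -3 + \frac{y^{2}}{3}$ ($u{\left(y,m \right)} = -3 + \frac{y y}{3} = -3 + \frac{y^{2}}{3}$)
$9 u{\left(b{\left(-4 \right)},-1 \right)} X = 9 \left(-3 + \frac{0^{2}}{3}\right) 48 = 9 \left(-3 + \frac{1}{3} \cdot 0\right) 48 = 9 \left(-3 + 0\right) 48 = 9 \left(-3\right) 48 = \left(-27\right) 48 = -1296$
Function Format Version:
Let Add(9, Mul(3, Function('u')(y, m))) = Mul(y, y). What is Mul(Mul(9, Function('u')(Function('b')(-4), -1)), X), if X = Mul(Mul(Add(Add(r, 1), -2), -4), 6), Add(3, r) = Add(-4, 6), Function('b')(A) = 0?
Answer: -1296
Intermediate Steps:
r = -1 (r = Add(-3, Add(-4, 6)) = Add(-3, 2) = -1)
X = 48 (X = Mul(Mul(Add(Add(-1, 1), -2), -4), 6) = Mul(Mul(Add(0, -2), -4), 6) = Mul(Mul(-2, -4), 6) = Mul(8, 6) = 48)
Function('u')(y, m) = Add(-3, Mul(Rational(1, 3), Pow(y, 2))) (Function('u')(y, m) = Add(-3, Mul(Rational(1, 3), Mul(y, y))) = Add(-3, Mul(Rational(1, 3), Pow(y, 2))))
Mul(Mul(9, Function('u')(Function('b')(-4), -1)), X) = Mul(Mul(9, Add(-3, Mul(Rational(1, 3), Pow(0, 2)))), 48) = Mul(Mul(9, Add(-3, Mul(Rational(1, 3), 0))), 48) = Mul(Mul(9, Add(-3, 0)), 48) = Mul(Mul(9, -3), 48) = Mul(-27, 48) = -1296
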